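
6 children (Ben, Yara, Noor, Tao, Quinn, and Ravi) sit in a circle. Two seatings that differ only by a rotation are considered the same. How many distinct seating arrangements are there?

120

Fix one person's seat to break rotational symmetry; the remaining 5 people can be arranged in (5)! = 120 ways.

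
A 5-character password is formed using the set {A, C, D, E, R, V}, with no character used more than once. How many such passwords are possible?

This is a permutation of 5 out of 6: P(6,5) = 6!/1!.
That product is 6 × 5 × 4 × 3 × 2 = 720.

720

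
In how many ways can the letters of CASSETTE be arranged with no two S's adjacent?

3780

Total arrangements of CASSETTE: 8!/(2!·2!·2!) = 5040.
If the two S's are adjacent, glue them into one block, leaving 7 items to arrange: (7)!/(2!·2!) = 1260 ways.
Subtracting, 5040 − 1260 = 3780 arrangements keep the S's apart.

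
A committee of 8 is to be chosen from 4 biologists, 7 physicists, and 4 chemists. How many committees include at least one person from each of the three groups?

With no constraint there are C(15,8) = 6435 possible selections.
Subtract selections that omit an entire group: no biologists → C(11,8) = 165; no physicists → C(8,8) = 1; no chemists → C(11,8) = 165.
Add back selections omitting two groups (i.e. drawn from a single group): C(4,8) + C(7,8) + C(4,8) = 0.
By inclusion–exclusion: 6435 − 331 + 0 = 6104.

6104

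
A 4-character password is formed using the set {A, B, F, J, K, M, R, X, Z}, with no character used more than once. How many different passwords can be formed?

3024

With no repetition, fill the 4 characters in order: 9 choices, then 8, down to 6.
9 × 8 × 7 × 6 = 3024.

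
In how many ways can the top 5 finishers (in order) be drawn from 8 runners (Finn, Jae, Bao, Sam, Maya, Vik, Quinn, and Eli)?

This is an ordered selection of 5 from 8: P(8,5).
That gives 8 × 7 × 6 × 5 × 4 = 6720.

6720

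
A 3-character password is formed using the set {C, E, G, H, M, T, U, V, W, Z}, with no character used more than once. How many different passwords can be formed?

720

Choose and order 3 of the 10 symbols: the first character has 10 options, the next 9, then 8.
That product is 10 × 9 × 8 = 720.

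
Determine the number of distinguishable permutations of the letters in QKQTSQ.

QKQTSQ has 6 letters with Q appearing 3 times.
Dividing 6! = 720 by 3! = 6 for the repeated letters gives 120.

120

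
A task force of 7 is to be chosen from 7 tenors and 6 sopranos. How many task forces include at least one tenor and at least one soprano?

1715

With no constraint there are C(13,7) = 1716 possible selections.
Selections missing a whole group: no tenors → C(6,7) = 0; no sopranos → C(7,7) = 1.
Both groups omitted at once is impossible, so 1716 − 1 = 1715.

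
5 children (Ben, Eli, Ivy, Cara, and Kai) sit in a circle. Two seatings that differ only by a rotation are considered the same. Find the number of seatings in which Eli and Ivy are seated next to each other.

Treat {Eli, Ivy} as one unit (2 internal orders) and seat the resulting 4 units around the table: (3)! circular arrangements.
So 2 × (3)! = 2 × 6 = 12.

12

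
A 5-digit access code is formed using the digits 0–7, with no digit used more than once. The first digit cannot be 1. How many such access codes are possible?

5880

The first digit has 8−1 = 7 choices (anything except 1).
The remaining 4 digits are filled from the other 7 symbols without repetition: 7 × 6 × 5 × 4 = 840.
Total: 7 × 840 = 5880.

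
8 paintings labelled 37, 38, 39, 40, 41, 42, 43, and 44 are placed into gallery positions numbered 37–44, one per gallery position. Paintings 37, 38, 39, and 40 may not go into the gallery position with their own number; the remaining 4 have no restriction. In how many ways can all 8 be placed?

Let Aᵢ (for 37 ≤ i ≤ 40) be the placements that put painting i in its forbidden gallery position. Any j of these fix j positions, leaving (8−j)! ways to fill the rest, and there are C(4,j) ways to pick which j.
By inclusion–exclusion, the number of valid placements is Σ_{j=0}^{4} (−1)^j C(4,j)·(8−j)!.
Computing: 40320 − 20160 + 4320 − 480 + 24 = 24024.

24024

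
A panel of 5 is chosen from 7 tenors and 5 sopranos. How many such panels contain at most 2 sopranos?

Split by how many sopranos are chosen (0 through 2).
Sum: C(5,0)·C(7,5) + C(5,1)·C(7,4) + C(5,2)·C(7,3) = 21 + 175 + 350 = 546.

546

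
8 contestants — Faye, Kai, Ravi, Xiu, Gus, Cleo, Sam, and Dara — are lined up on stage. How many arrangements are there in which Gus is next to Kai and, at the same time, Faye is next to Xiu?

Treat {Gus,Kai} as one block (2 orders) and {Faye,Xiu} as another (2 orders).
That leaves 6 units to arrange: 2 × 2 × 6! = 4 × 720 = 2880.

2880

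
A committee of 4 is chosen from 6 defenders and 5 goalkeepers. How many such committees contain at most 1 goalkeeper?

Split by how many goalkeepers are chosen (0 through 1).
Sum: C(5,0)·C(6,4) + C(5,1)·C(6,3) = 15 + 100 = 115.

115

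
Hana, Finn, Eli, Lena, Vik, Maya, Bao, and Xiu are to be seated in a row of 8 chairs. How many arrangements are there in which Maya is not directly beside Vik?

30240

Of the 8! = 40320 arrangements, those with Maya and Vik adjacent number 2 × 7! = 10080 (treat the pair as a block with 2 internal orders).
Complementary counting: 40320 − 10080 = 30240.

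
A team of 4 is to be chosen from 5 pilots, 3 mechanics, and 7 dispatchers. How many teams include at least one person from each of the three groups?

630

Unrestricted: C(15,4) = 1365 ways to pick any 4 of the 15.
Subtract selections that omit an entire group: no pilots → C(10,4) = 210; no mechanics → C(12,4) = 495; no dispatchers → C(8,4) = 70.
Add back selections omitting two groups (i.e. drawn from a single group): C(5,4) + C(3,4) + C(7,4) = 40.
By inclusion–exclusion: 1365 − 775 + 40 = 630.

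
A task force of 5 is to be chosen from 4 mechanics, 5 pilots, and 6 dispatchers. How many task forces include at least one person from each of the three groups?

2170

Total 5-person selections from all 15: C(15,5) = 3003.
Selections missing a whole group: no mechanics → C(11,5) = 462; no pilots → C(10,5) = 252; no dispatchers → C(9,5) = 126.
Add back selections omitting two groups (i.e. drawn from a single group): C(4,5) + C(5,5) + C(6,5) = 7.
By inclusion–exclusion: 3003 − 840 + 7 = 2170.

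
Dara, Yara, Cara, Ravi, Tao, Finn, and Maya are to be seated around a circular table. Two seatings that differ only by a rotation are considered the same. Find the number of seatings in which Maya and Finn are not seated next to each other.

480

Without the restriction there are (6)! = 720 seatings.
Those with Maya next to Finn: fuse the pair into one unit and seat 6 units around a circle — 2·(5)! = 240.
Subtracting, 720 − 240 = 480.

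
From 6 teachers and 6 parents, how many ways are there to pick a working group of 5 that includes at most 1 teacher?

Split by how many teachers are chosen (0 through 1).
Sum: C(6,0)·C(6,5) + C(6,1)·C(6,4) = 6 + 90 = 96.

96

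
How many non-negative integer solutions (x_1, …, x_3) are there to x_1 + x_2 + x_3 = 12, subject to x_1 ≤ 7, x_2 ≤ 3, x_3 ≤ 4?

6

Ignoring the caps, the number of non-negative solutions to x_1+…+x_3 = 12 is C(14,2) = 91.
Subtract solutions that violate a single cap (substitute x_i' = x_i − (cap_i+1)): x_1 ≥ 8 gives C(6,2) = 15; x_2 ≥ 4 gives C(10,2) = 45; x_3 ≥ 5 gives C(9,2) = 36. Together 96.
Add back pairs where two caps are both exceeded: 1 + 0 + 10 = 11.
By inclusion–exclusion the count is 91 − 96 + 11 = 6.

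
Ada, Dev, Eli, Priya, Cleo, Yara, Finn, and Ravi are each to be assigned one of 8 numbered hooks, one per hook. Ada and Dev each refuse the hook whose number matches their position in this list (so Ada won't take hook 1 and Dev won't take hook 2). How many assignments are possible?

Let Aᵢ (for i ∈ {1, 2}) be the placements that put person i in their forbidden hook. Any j of these fix j positions, leaving (8−j)! ways to fill the rest, and there are C(2,j) ways to pick which j.
By inclusion–exclusion, the number of valid placements is Σ_{j=0}^{2} (−1)^j C(2,j)·(8−j)!.
Computing: 40320 − 10080 + 720 = 30960.

30960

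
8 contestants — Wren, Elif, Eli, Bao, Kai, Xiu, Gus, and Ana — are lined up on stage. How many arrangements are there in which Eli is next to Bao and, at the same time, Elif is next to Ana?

2880

Treat {Eli,Bao} as one block (2 orders) and {Elif,Ana} as another (2 orders).
That leaves 6 units to arrange: 2 × 2 × 6! = 4 × 720 = 2880.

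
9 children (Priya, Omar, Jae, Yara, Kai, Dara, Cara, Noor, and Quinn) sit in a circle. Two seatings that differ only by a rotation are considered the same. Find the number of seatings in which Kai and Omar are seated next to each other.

Treat {Kai, Omar} as one unit (2 internal orders) and seat the resulting 8 units around the table: (7)! circular arrangements.
So 2 × (7)! = 2 × 5040 = 10080.

10080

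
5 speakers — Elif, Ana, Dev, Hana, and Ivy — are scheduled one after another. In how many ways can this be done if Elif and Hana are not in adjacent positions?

72

Of the 5! = 120 arrangements, those with Elif and Hana adjacent number 2 × 4! = 48 (treat the pair as a block with 2 internal orders).
Complementary counting: 120 − 48 = 72.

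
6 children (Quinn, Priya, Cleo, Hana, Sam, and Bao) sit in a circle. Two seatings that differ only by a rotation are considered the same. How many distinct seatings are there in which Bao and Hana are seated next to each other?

48

Treat {Bao, Hana} as one unit (2 internal orders) and seat the resulting 5 units around the table: (4)! circular arrangements.
So 2 × (4)! = 2 × 24 = 48.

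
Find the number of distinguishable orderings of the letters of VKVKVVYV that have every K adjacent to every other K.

Treat the 2 copies of K as a single block. The multiset to arrange is then {KK, V, V, V, V, V, Y}, 7 items in all.
That gives (7)!/(5!) = 42 arrangements.

42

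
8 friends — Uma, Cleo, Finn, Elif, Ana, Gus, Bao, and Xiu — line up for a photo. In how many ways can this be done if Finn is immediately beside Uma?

10080

Place the 6 others and the Finn-Uma pair as 7 objects in a line; the pair has 2 internal arrangements.
That gives 2 × 7! = 2 × 5040 = 10080.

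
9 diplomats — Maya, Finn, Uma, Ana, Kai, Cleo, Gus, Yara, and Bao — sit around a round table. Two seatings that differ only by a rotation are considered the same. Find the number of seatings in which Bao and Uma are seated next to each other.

Glue Bao and Uma into a block (2 internal orders). Seating 8 units around a circle gives (7)! arrangements.
So 2 × (7)! = 2 × 5040 = 10080.

10080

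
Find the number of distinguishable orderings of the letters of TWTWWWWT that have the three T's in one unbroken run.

Treat the 3 copies of T as a single block. The multiset to arrange is then {TTT, W, W, W, W, W}, 6 items in all.
That gives (6)!/(5!) = 6 arrangements.

6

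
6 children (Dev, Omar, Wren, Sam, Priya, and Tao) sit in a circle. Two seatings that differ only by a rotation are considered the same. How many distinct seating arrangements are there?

Fix one person's seat to break rotational symmetry; the remaining 5 people can be arranged in (5)! = 120 ways.

120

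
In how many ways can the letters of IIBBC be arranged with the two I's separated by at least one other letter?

There are 5!/(2!·2!) = 30 arrangements of IIBBC in total.
If the two I's are adjacent, glue them into one block, leaving 4 items to arrange: (4)!/(2!) = 12 ways.
Hence 30 − 12 = 18.

18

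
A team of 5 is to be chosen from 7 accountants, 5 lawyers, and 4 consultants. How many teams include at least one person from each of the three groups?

Unrestricted: C(16,5) = 4368 ways to pick any 5 of the 16.
Subtract selections that omit an entire group: no accountants → C(9,5) = 126; no lawyers → C(11,5) = 462; no consultants → C(12,5) = 792.
Add back selections omitting two groups (i.e. drawn from a single group): C(7,5) + C(5,5) + C(4,5) = 22.
By inclusion–exclusion: 4368 − 1380 + 22 = 3010.

3010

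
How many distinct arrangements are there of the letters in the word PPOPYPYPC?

1512

PPOPYPYPC has 9 letters with P appearing 5 times and Y appearing twice.
So there are 9! / (5!·2!) = 1512 distinguishable arrangements.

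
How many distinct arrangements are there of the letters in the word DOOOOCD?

105

The 7 letters of DOOOOCD have repeats: D appearing twice and O appearing 4 times.
The number of distinct arrangements is 7!/(4!·2!) = 5040/48 = 105.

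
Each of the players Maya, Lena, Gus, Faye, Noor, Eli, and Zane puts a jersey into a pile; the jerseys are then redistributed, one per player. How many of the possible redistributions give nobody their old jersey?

This is the derangement count D_7: permutations of 7 items with no fixed point.
By inclusion–exclusion this is Σ_{j=0}^{7} (−1)^j C(7,j)·(7−j)!.
Computing: 5040 − 5040 + 2520 − 840 + 210 − 42 + 7 − 1 = 1854.

1854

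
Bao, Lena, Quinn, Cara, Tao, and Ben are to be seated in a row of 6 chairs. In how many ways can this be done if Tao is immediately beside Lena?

Place the 4 others and the Tao-Lena pair as 5 objects in a line; the pair has 2 internal arrangements.
That gives 2 × 5! = 2 × 120 = 240.

240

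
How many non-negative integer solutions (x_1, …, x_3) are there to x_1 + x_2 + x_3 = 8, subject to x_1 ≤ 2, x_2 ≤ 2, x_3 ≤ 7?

By stars and bars, unrestricted non-negative solutions to x_1+…+x_3 = 8 number C(8+2,2) = 45.
Subtract solutions that violate a single cap (substitute x_i' = x_i − (cap_i+1)): x_1 ≥ 3 gives C(7,2) = 21; x_2 ≥ 3 gives C(7,2) = 21; x_3 ≥ 8 gives C(2,2) = 1. Together 43.
Add back pairs where two caps are both exceeded: 6 + 0 + 0 = 6.
By inclusion–exclusion the count is 45 − 43 + 6 = 8.

8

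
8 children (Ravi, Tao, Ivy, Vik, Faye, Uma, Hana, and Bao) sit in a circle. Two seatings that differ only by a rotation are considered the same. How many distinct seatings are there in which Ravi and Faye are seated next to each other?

Glue Ravi and Faye into a block (2 internal orders). Seating 7 units around a circle gives (6)! arrangements.
So 2 × (6)! = 2 × 720 = 1440.

1440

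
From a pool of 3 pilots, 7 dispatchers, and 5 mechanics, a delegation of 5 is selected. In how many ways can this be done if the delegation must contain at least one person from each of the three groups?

1925

Unrestricted: C(15,5) = 3003 ways to pick any 5 of the 15.
Subtract selections that omit an entire group: no pilots → C(12,5) = 792; no dispatchers → C(8,5) = 56; no mechanics → C(10,5) = 252.
Add back selections omitting two groups (i.e. drawn from a single group): C(3,5) + C(7,5) + C(5,5) = 22.
By inclusion–exclusion: 3003 − 1100 + 22 = 1925.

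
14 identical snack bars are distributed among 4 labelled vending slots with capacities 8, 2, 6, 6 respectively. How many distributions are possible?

Without the upper bounds there are C(17,3) = 680 ways to split 14 among 4 vending slots.
Subtract solutions that violate a single cap (substitute x_i' = x_i − (cap_i+1)): x_1 ≥ 9 gives C(8,3) = 56; x_2 ≥ 3 gives C(14,3) = 364; x_3 ≥ 7 gives C(10,3) = 120; x_4 ≥ 7 gives C(10,3) = 120. Together 660.
Add back pairs where two caps are both exceeded: 10 + 0 + 0 + 35 + 35 + 1 = 81.
By inclusion–exclusion the count is 680 − 660 + 81 = 101.

101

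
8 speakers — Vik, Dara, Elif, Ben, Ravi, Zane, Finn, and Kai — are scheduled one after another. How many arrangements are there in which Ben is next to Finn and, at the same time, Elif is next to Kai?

2880

Treat {Ben,Finn} as one block (2 orders) and {Elif,Kai} as another (2 orders).
That leaves 6 units to arrange: 2 × 2 × 6! = 4 × 720 = 2880.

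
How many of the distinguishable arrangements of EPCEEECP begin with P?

105

Fix P in the first position and arrange the remaining 7 letters.
Those 7 letters have C appearing twice and E appearing 4 times, giving (7)!/(4!·2!) = 105.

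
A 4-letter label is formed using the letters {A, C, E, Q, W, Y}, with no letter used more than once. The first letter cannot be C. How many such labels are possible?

300

The first letter has 6−1 = 5 choices (anything except C).
The remaining 3 letters are filled from the other 5 symbols without repetition: 5 × 4 × 3 = 60.
Total: 5 × 60 = 300.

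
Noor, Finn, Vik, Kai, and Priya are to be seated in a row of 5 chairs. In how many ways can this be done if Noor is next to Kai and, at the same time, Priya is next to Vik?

24

Treat {Noor,Kai} as one block (2 orders) and {Priya,Vik} as another (2 orders).
That leaves 3 units to arrange: 2 × 2 × 3! = 4 × 6 = 24.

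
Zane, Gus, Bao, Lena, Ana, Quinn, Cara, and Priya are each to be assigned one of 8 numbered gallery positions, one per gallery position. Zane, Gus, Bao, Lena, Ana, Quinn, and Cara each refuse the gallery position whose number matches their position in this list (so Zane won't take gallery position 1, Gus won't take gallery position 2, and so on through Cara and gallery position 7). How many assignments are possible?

Let Aᵢ (for 1 ≤ i ≤ 7) be the placements that put person i in their forbidden gallery position. Any j of these fix j positions, leaving (8−j)! ways to fill the rest, and there are C(7,j) ways to pick which j.
By inclusion–exclusion, the number of valid placements is Σ_{j=0}^{7} (−1)^j C(7,j)·(8−j)!.
Computing: 40320 − 35280 + 15120 − 4200 + 840 − 126 + 14 − 1 = 16687.

16687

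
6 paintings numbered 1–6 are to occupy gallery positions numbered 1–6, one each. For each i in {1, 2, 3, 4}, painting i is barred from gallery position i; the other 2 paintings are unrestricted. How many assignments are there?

362

Let Aᵢ (for 1 ≤ i ≤ 4) be the placements that put painting i in its forbidden gallery position. Any j of these fix j positions, leaving (6−j)! ways to fill the rest, and there are C(4,j) ways to pick which j.
By inclusion–exclusion, the number of valid placements is Σ_{j=0}^{4} (−1)^j C(4,j)·(6−j)!.
Computing: 720 − 480 + 144 − 24 + 2 = 362.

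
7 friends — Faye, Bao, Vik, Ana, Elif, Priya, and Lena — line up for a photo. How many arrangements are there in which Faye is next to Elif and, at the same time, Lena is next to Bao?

480

Treat {Faye,Elif} as one block (2 orders) and {Lena,Bao} as another (2 orders).
That leaves 5 units to arrange: 2 × 2 × 5! = 4 × 120 = 480.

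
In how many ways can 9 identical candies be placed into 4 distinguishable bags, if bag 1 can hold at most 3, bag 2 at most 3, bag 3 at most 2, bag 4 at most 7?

Without the upper bounds there are C(12,3) = 220 ways to split 9 among 4 bags.
Subtract solutions that violate a single cap (substitute x_i' = x_i − (cap_i+1)): x_1 ≥ 4 gives C(8,3) = 56; x_2 ≥ 4 gives C(8,3) = 56; x_3 ≥ 3 gives C(9,3) = 84; x_4 ≥ 8 gives C(4,3) = 4. Together 200.
Add back pairs where two caps are both exceeded: 4 + 10 + 0 + 10 + 0 + 0 = 24.
By inclusion–exclusion the count is 220 − 200 + 24 = 44.

44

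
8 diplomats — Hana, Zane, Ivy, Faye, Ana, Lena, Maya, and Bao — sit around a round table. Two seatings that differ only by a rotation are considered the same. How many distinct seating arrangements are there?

5040

Fix one person's seat to break rotational symmetry; the remaining 7 people can be arranged in (7)! = 5040 ways.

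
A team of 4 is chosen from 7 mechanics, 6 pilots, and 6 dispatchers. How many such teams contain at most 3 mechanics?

3841

Split by how many mechanics are chosen (0 through 3).
Sum: C(7,0)·C(12,4) + C(7,1)·C(12,3) + C(7,2)·C(12,2) + C(7,3)·C(12,1) = 495 + 1540 + 1386 + 420 = 3841.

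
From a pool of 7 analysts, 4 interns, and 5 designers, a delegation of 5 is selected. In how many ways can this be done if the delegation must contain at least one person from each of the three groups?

With no constraint there are C(16,5) = 4368 possible selections.
Selections missing a whole group: no analysts → C(9,5) = 126; no interns → C(12,5) = 792; no designers → C(11,5) = 462.
Add back selections omitting two groups (i.e. drawn from a single group): C(7,5) + C(4,5) + C(5,5) = 22.
By inclusion–exclusion: 4368 − 1380 + 22 = 3010.

3010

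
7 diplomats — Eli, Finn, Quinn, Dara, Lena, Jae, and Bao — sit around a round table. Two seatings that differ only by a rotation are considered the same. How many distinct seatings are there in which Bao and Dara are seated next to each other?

240

Treat {Bao, Dara} as one unit (2 internal orders) and seat the resulting 6 units around the table: (5)! circular arrangements.
So 2 × (5)! = 2 × 120 = 240.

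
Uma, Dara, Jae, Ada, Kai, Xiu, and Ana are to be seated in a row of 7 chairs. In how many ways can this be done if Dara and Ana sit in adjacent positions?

Glue Dara and Ana into one block (2 internal orders), leaving 6 units to arrange in a row.
So the count is 2·(6)! = 1440.

1440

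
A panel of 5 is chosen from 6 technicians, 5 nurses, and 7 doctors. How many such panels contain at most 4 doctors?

8547

Split by how many doctors are chosen (0 through 4).
Sum: C(7,0)·C(11,5) + C(7,1)·C(11,4) + C(7,2)·C(11,3) + C(7,3)·C(11,2) + C(7,4)·C(11,1) = 462 + 2310 + 3465 + 1925 + 385 = 8547.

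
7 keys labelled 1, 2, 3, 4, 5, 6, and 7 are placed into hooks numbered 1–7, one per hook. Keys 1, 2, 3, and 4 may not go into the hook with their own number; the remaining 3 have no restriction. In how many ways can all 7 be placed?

2790

Let Aᵢ (for 1 ≤ i ≤ 4) be the placements that put key i in its forbidden hook. Any j of these fix j positions, leaving (7−j)! ways to fill the rest, and there are C(4,j) ways to pick which j.
By inclusion–exclusion, the number of valid placements is Σ_{j=0}^{4} (−1)^j C(4,j)·(7−j)!.
Computing: 5040 − 2880 + 720 − 96 + 6 = 2790.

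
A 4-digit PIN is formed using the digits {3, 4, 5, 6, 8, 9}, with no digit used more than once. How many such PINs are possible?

Choose and order 4 of the 6 symbols: the first digit has 6 options, the next 5, then 4, 3.
6 × 5 × 4 × 3 = 360.

360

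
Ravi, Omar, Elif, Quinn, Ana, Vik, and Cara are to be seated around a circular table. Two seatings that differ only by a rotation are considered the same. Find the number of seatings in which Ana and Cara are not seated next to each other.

All circular seatings of 7 people number (6)! = 720.
Seatings with Ana beside Cara: treat them as a block with 2 internal orders, giving 2 × (5)! = 240.
Subtracting, 720 − 240 = 480.

480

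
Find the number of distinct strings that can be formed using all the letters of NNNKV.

NNNKV has 5 letters with N appearing 3 times.
So there are 5! / (3!) = 20 distinguishable arrangements.

20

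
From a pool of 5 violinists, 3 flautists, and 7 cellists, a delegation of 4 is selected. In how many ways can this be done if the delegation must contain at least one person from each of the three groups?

630

With no constraint there are C(15,4) = 1365 possible selections.
Subtract selections that omit an entire group: no violinists → C(10,4) = 210; no flautists → C(12,4) = 495; no cellists → C(8,4) = 70.
Add back selections omitting two groups (i.e. drawn from a single group): C(5,4) + C(3,4) + C(7,4) = 40.
By inclusion–exclusion: 1365 − 775 + 40 = 630.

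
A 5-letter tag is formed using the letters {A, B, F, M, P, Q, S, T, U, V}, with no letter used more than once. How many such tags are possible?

With no repetition, fill the 5 letters in order: 10 choices, then 9, down to 6.
That product is 10 × 9 × 8 × 7 × 6 = 30240.

30240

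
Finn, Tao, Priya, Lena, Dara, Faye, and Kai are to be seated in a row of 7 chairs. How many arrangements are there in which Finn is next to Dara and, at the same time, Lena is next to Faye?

Treat {Finn,Dara} as one block (2 orders) and {Lena,Faye} as another (2 orders).
That leaves 5 units to arrange: 2 × 2 × 5! = 4 × 120 = 480.

480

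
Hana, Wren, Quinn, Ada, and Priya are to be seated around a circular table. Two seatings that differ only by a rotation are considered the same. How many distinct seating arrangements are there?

24

Seat Hana anywhere (absorbing the rotational symmetry), then permute the other 4: (4)! = 24.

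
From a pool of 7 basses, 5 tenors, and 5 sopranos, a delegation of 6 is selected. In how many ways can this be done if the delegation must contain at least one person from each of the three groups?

10325

Unrestricted: C(17,6) = 12376 ways to pick any 6 of the 17.
Selections missing a whole group: no basses → C(10,6) = 210; no tenors → C(12,6) = 924; no sopranos → C(12,6) = 924.
Add back selections omitting two groups (i.e. drawn from a single group): C(7,6) + C(5,6) + C(5,6) = 7.
By inclusion–exclusion: 12376 − 2058 + 7 = 10325.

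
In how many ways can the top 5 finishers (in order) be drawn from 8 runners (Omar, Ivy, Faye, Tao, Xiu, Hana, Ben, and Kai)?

This is an ordered selection of 5 from 8: P(8,5).
That gives 8 × 7 × 6 × 5 × 4 = 6720.

6720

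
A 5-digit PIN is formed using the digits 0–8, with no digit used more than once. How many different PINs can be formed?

Choose and order 5 of the 9 symbols: the first digit has 9 options, the next 8, and so on down to 5.
That product is 9 × 8 × 7 × 6 × 5 = 15120.

15120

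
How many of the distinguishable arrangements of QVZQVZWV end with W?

Fix W in the last position and arrange the remaining 7 letters.
Those 7 letters have Q appearing twice, V appearing 3 times, and Z appearing twice, giving (7)!/(3!·2!·2!) = 210.

210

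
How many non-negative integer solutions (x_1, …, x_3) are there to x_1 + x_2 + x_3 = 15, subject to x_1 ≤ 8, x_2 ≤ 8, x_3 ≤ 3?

By stars and bars, unrestricted non-negative solutions to x_1+…+x_3 = 15 number C(15+2,2) = 136.
Subtract solutions that violate a single cap (substitute x_i' = x_i − (cap_i+1)): x_1 ≥ 9 gives C(8,2) = 28; x_2 ≥ 9 gives C(8,2) = 28; x_3 ≥ 4 gives C(13,2) = 78. Together 134.
Add back pairs where two caps are both exceeded: 0 + 6 + 6 = 12.
By inclusion–exclusion the count is 136 − 134 + 12 = 14.

14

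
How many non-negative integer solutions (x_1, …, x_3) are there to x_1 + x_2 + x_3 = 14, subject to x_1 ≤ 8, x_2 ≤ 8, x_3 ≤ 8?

57

By stars and bars, unrestricted non-negative solutions to x_1+…+x_3 = 14 number C(14+2,2) = 120.
Subtract solutions that violate a single cap (substitute x_i' = x_i − (cap_i+1)): x_1 ≥ 9 gives C(7,2) = 21; x_2 ≥ 9 gives C(7,2) = 21; x_3 ≥ 9 gives C(7,2) = 21. Together 63.
No two caps can be exceeded simultaneously, so the pair terms are all 0.
By inclusion–exclusion the count is 120 − 63 + 0 = 57.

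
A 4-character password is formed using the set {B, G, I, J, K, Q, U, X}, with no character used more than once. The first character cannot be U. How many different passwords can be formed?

The first character has 8−1 = 7 choices (anything except U).
The remaining 3 characters are filled from the other 7 symbols without repetition: 7 × 6 × 5 = 210.
Total: 7 × 210 = 1470.

1470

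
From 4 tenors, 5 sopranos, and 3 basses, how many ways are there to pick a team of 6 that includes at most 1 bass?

462

Split by how many basses are chosen (0 through 1).
Sum: C(3,0)·C(9,6) + C(3,1)·C(9,5) = 84 + 378 = 462.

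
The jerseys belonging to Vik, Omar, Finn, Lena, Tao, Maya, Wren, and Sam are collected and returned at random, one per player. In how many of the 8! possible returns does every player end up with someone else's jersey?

Let Aᵢ be the assignments in which player i gets their old jersey. We want the size of the complement of A₁∪…∪A_8.
By inclusion–exclusion this is Σ_{j=0}^{8} (−1)^j C(8,j)·(8−j)!.
Computing: 40320 − 40320 + 20160 − 6720 + 1680 − 336 + 56 − 8 + 1 = 14833.

14833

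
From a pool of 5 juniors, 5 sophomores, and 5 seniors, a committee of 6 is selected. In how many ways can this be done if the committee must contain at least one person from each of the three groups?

4375

With no constraint there are C(15,6) = 5005 possible selections.
Selections missing a whole group: no juniors → C(10,6) = 210; no sophomores → C(10,6) = 210; no seniors → C(10,6) = 210.
Add back selections omitting two groups (i.e. drawn from a single group): C(5,6) + C(5,6) + C(5,6) = 0.
By inclusion–exclusion: 5005 − 630 + 0 = 4375.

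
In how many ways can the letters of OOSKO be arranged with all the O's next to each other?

6

Treat the 3 copies of O as a single block. The multiset to arrange is then {OOO, K, S}, 3 items in all.
All 3 items are distinct, so there are (3)! = 6 arrangements.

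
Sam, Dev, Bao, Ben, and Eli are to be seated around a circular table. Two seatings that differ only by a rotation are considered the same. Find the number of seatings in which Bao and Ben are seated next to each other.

12

Glue Bao and Ben into a block (2 internal orders). Seating 4 units around a circle gives (3)! arrangements.
So 2 × (3)! = 2 × 6 = 12.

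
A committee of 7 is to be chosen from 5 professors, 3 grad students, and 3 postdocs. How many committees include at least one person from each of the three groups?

314

Unrestricted: C(11,7) = 330 ways to pick any 7 of the 11.
Selections missing a whole group: no professors → C(6,7) = 0; no grad students → C(8,7) = 8; no postdocs → C(8,7) = 8.
Add back selections omitting two groups (i.e. drawn from a single group): C(5,7) + C(3,7) + C(3,7) = 0.
By inclusion–exclusion: 330 − 16 + 0 = 314.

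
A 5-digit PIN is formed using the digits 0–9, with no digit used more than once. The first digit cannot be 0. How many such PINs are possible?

The first digit has 10−1 = 9 choices (anything except 0).
The remaining 4 digits are filled from the other 9 symbols without repetition: 9 × 8 × 7 × 6 = 3024.
Total: 9 × 3024 = 27216.

27216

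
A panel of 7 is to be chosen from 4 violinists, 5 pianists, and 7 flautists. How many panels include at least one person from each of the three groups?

Total 7-person selections from all 16: C(16,7) = 11440.
Subtract selections that omit an entire group: no violinists → C(12,7) = 792; no pianists → C(11,7) = 330; no flautists → C(9,7) = 36.
Add back selections omitting two groups (i.e. drawn from a single group): C(4,7) + C(5,7) + C(7,7) = 1.
By inclusion–exclusion: 11440 − 1158 + 1 = 10283.

10283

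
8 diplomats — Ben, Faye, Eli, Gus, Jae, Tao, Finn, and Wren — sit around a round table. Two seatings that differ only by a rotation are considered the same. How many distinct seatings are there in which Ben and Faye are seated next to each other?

1440

Glue Ben and Faye into a block (2 internal orders). Seating 7 units around a circle gives (6)! arrangements.
So 2 × (6)! = 2 × 720 = 1440.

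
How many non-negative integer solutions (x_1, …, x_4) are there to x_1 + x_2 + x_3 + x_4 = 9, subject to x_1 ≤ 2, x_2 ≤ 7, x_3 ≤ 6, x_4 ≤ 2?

Ignoring the caps, the number of non-negative solutions to x_1+…+x_4 = 9 is C(12,3) = 220.
Subtract solutions that violate a single cap (substitute x_i' = x_i − (cap_i+1)): x_1 ≥ 3 gives C(9,3) = 84; x_2 ≥ 8 gives C(4,3) = 4; x_3 ≥ 7 gives C(5,3) = 10; x_4 ≥ 3 gives C(9,3) = 84. Together 182.
Add back pairs where two caps are both exceeded: 0 + 0 + 20 + 0 + 0 + 0 = 20.
By inclusion–exclusion the count is 220 − 182 + 20 = 58.

58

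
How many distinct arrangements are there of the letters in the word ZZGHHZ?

60

The 6 letters of ZZGHHZ have repeats: H appearing twice and Z appearing 3 times.
Dividing 6! = 720 by 3!·2! = 12 for the repeated letters gives 60.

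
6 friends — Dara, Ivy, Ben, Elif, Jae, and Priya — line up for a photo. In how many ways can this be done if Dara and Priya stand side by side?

Place the 4 others and the Dara-Priya pair as 5 objects in a line; the pair has 2 internal arrangements.
That gives 2 × 5! = 2 × 120 = 240.

240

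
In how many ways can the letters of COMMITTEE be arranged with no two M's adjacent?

Total arrangements of COMMITTEE: 9!/(2!·2!·2!) = 45360.
Arrangements with the M's together: treat MM as one letter, giving (8)!/(2!·2!) = 10080.
Subtracting, 45360 − 10080 = 35280 arrangements keep the M's apart.

35280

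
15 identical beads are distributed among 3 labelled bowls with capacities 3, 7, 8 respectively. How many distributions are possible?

10

Without the upper bounds there are C(17,2) = 136 ways to split 15 among 3 bowls.
Subtract solutions that violate a single cap (substitute x_i' = x_i − (cap_i+1)): x_1 ≥ 4 gives C(13,2) = 78; x_2 ≥ 8 gives C(9,2) = 36; x_3 ≥ 9 gives C(8,2) = 28. Together 142.
Add back pairs where two caps are both exceeded: 10 + 6 + 0 = 16.
By inclusion–exclusion the count is 136 − 142 + 16 = 10.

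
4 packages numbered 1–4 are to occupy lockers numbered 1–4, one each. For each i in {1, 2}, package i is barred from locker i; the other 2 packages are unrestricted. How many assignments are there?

Let Aᵢ (for i ∈ {1, 2}) be the placements that put package i in its forbidden locker. Any j of these fix j positions, leaving (4−j)! ways to fill the rest, and there are C(2,j) ways to pick which j.
By inclusion–exclusion, the number of valid placements is Σ_{j=0}^{2} (−1)^j C(2,j)·(4−j)!.
Computing: 24 − 12 + 2 = 14.

14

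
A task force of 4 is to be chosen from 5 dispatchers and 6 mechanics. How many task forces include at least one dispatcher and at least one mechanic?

310

Total 4-person selections from all 11: C(11,4) = 330.
Subtract selections that omit an entire group: no dispatchers → C(6,4) = 15; no mechanics → C(5,4) = 5.
Both groups omitted at once is impossible, so 330 − 20 = 310.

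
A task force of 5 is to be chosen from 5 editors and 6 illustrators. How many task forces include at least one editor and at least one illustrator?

455

Total 5-person selections from all 11: C(11,5) = 462.
Subtract selections that omit an entire group: no editors → C(6,5) = 6; no illustrators → C(5,5) = 1.
Both groups omitted at once is impossible, so 462 − 7 = 455.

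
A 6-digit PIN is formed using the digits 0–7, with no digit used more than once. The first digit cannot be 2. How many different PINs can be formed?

17640

The first digit has 8−1 = 7 choices (anything except 2).
The remaining 5 digits are filled from the other 7 symbols without repetition: 7 × 6 × 5 × 4 × 3 = 2520.
Total: 7 × 2520 = 17640.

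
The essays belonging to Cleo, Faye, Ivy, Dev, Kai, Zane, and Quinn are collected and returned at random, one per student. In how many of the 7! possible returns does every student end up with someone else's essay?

This is the derangement count D_7: permutations of 7 items with no fixed point.
By inclusion–exclusion this is Σ_{j=0}^{7} (−1)^j C(7,j)·(7−j)!.
Computing: 5040 − 5040 + 2520 − 840 + 210 − 42 + 7 − 1 = 1854.

1854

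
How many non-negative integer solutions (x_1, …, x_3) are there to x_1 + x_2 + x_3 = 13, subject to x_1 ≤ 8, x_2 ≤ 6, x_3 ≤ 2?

9

By stars and bars, unrestricted non-negative solutions to x_1+…+x_3 = 13 number C(13+2,2) = 105.
Subtract solutions that violate a single cap (substitute x_i' = x_i − (cap_i+1)): x_1 ≥ 9 gives C(6,2) = 15; x_2 ≥ 7 gives C(8,2) = 28; x_3 ≥ 3 gives C(12,2) = 66. Together 109.
Add back pairs where two caps are both exceeded: 0 + 3 + 10 = 13.
By inclusion–exclusion the count is 105 − 109 + 13 = 9.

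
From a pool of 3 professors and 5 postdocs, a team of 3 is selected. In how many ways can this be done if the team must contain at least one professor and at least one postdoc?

45

Unrestricted: C(8,3) = 56 ways to pick any 3 of the 8.
Subtract selections that omit an entire group: no professors → C(5,3) = 10; no postdocs → C(3,3) = 1.
Both groups omitted at once is impossible, so 56 − 11 = 45.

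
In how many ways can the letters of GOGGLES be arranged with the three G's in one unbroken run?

Treat the 3 copies of G as a single block. The multiset to arrange is then {GGG, E, L, O, S}, 5 items in all.
All 5 items are distinct, so there are (5)! = 120 arrangements.

120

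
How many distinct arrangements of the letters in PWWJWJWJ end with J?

With the last slot taken by J, it remains to arrange the other 7 letters (PWWWJWJ).
Those 7 letters have J appearing twice and W appearing 4 times, giving (7)!/(4!·2!) = 105.

105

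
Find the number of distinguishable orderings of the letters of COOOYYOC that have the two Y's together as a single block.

Treat the 2 copies of Y as a single block. The multiset to arrange is then {YY, C, C, O, O, O, O}, 7 items in all.
That gives (7)!/(4!·2!) = 105 arrangements.

105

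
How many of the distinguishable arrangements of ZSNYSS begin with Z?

Fix Z in the first position and arrange the remaining 5 letters.
Those 5 letters have S appearing 3 times, giving (5)!/(3!) = 20.

20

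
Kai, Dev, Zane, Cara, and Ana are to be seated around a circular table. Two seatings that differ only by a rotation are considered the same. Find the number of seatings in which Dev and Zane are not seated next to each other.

12

Without the restriction there are (4)! = 24 seatings.
Those with Dev next to Zane: fuse the pair into one unit and seat 4 units around a circle — 2·(3)! = 12.
Subtracting, 24 − 12 = 12.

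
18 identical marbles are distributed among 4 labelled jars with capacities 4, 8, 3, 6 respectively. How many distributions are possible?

20

Without the upper bounds there are C(21,3) = 1330 ways to split 18 among 4 jars.
Subtract solutions that violate a single cap (substitute x_i' = x_i − (cap_i+1)): x_1 ≥ 5 gives C(16,3) = 560; x_2 ≥ 9 gives C(12,3) = 220; x_3 ≥ 4 gives C(17,3) = 680; x_4 ≥ 7 gives C(14,3) = 364. Together 1824.
Add back pairs where two caps are both exceeded: 35 + 220 + 84 + 56 + 10 + 120 = 525.
Subtract triples: 1 + 0 + 10 + 0 = 11.
By inclusion–exclusion the count is 1330 − 1824 + 525 − 11 = 20.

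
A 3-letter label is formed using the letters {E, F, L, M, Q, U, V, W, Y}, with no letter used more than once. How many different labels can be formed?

504

This is a permutation of 3 out of 9: P(9,3) = 9!/6!.
9 × 8 × 7 = 504.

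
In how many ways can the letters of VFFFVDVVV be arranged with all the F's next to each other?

Treat the 3 copies of F as a single block. The multiset to arrange is then {FFF, D, V, V, V, V, V}, 7 items in all.
That gives (7)!/(5!) = 42 arrangements.

42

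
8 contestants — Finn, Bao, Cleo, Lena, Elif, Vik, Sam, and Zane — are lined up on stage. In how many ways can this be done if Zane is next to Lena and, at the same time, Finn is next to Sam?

2880

Treat {Zane,Lena} as one block (2 orders) and {Finn,Sam} as another (2 orders).
That leaves 6 units to arrange: 2 × 2 × 6! = 4 × 720 = 2880.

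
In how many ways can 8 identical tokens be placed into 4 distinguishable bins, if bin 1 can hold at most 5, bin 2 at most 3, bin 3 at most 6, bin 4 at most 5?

106

Ignoring the caps, the number of non-negative solutions to x_1+…+x_4 = 8 is C(11,3) = 165.
Subtract solutions that violate a single cap (substitute x_i' = x_i − (cap_i+1)): x_1 ≥ 6 gives C(5,3) = 10; x_2 ≥ 4 gives C(7,3) = 35; x_3 ≥ 7 gives C(4,3) = 4; x_4 ≥ 6 gives C(5,3) = 10. Together 59.
No two caps can be exceeded simultaneously, so the pair terms are all 0.
By inclusion–exclusion the count is 165 − 59 + 0 = 106.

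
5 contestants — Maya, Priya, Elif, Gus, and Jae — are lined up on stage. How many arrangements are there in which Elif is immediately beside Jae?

48

Place the 3 others and the Elif-Jae pair as 4 objects in a line; the pair has 2 internal arrangements.
So the count is 2·(4)! = 48.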